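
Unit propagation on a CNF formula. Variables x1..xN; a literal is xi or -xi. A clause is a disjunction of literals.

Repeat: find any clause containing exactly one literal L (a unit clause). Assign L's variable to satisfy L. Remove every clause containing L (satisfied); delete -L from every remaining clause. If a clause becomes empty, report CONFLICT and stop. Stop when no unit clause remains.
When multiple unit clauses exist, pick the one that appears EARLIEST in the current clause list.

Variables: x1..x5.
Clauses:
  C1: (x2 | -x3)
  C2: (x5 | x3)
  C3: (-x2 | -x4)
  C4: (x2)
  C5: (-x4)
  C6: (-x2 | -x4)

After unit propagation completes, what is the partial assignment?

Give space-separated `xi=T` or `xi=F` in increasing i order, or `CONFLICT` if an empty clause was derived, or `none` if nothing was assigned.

Answer: x2=T x4=F

Derivation:
unit clause [2] forces x2=T; simplify:
  drop -2 from [-2, -4] -> [-4]
  drop -2 from [-2, -4] -> [-4]
  satisfied 2 clause(s); 4 remain; assigned so far: [2]
unit clause [-4] forces x4=F; simplify:
  satisfied 3 clause(s); 1 remain; assigned so far: [2, 4]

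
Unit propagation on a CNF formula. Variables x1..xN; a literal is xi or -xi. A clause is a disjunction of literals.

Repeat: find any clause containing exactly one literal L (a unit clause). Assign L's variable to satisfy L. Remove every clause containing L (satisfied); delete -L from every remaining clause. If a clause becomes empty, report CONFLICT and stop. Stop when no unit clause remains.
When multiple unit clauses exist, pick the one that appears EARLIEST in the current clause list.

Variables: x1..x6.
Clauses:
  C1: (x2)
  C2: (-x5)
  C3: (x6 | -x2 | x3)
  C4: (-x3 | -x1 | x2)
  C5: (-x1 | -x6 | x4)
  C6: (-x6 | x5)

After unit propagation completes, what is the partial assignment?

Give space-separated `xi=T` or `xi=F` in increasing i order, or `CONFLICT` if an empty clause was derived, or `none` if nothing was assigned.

Answer: x2=T x3=T x5=F x6=F

Derivation:
unit clause [2] forces x2=T; simplify:
  drop -2 from [6, -2, 3] -> [6, 3]
  satisfied 2 clause(s); 4 remain; assigned so far: [2]
unit clause [-5] forces x5=F; simplify:
  drop 5 from [-6, 5] -> [-6]
  satisfied 1 clause(s); 3 remain; assigned so far: [2, 5]
unit clause [-6] forces x6=F; simplify:
  drop 6 from [6, 3] -> [3]
  satisfied 2 clause(s); 1 remain; assigned so far: [2, 5, 6]
unit clause [3] forces x3=T; simplify:
  satisfied 1 clause(s); 0 remain; assigned so far: [2, 3, 5, 6]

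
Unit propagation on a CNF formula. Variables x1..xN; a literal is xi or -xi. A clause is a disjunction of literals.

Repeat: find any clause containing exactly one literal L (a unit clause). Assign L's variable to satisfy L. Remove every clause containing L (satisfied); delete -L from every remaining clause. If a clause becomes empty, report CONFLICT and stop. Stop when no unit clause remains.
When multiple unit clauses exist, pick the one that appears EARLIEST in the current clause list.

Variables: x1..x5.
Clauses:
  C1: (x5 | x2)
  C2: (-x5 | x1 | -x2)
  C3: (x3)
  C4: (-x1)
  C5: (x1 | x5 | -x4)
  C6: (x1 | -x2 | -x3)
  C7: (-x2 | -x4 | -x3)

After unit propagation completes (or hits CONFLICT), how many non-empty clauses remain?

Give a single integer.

Answer: 0

Derivation:
unit clause [3] forces x3=T; simplify:
  drop -3 from [1, -2, -3] -> [1, -2]
  drop -3 from [-2, -4, -3] -> [-2, -4]
  satisfied 1 clause(s); 6 remain; assigned so far: [3]
unit clause [-1] forces x1=F; simplify:
  drop 1 from [-5, 1, -2] -> [-5, -2]
  drop 1 from [1, 5, -4] -> [5, -4]
  drop 1 from [1, -2] -> [-2]
  satisfied 1 clause(s); 5 remain; assigned so far: [1, 3]
unit clause [-2] forces x2=F; simplify:
  drop 2 from [5, 2] -> [5]
  satisfied 3 clause(s); 2 remain; assigned so far: [1, 2, 3]
unit clause [5] forces x5=T; simplify:
  satisfied 2 clause(s); 0 remain; assigned so far: [1, 2, 3, 5]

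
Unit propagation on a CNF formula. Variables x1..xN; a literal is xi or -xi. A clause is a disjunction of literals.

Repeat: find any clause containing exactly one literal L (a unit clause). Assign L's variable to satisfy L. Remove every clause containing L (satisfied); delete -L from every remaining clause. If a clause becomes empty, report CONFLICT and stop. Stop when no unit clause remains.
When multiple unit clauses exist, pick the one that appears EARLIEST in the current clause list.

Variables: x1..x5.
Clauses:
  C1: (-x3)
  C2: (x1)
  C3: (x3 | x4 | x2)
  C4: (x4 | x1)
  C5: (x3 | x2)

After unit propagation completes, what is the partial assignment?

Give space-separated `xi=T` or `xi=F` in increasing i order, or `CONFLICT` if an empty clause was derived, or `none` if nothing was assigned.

unit clause [-3] forces x3=F; simplify:
  drop 3 from [3, 4, 2] -> [4, 2]
  drop 3 from [3, 2] -> [2]
  satisfied 1 clause(s); 4 remain; assigned so far: [3]
unit clause [1] forces x1=T; simplify:
  satisfied 2 clause(s); 2 remain; assigned so far: [1, 3]
unit clause [2] forces x2=T; simplify:
  satisfied 2 clause(s); 0 remain; assigned so far: [1, 2, 3]

Answer: x1=T x2=T x3=F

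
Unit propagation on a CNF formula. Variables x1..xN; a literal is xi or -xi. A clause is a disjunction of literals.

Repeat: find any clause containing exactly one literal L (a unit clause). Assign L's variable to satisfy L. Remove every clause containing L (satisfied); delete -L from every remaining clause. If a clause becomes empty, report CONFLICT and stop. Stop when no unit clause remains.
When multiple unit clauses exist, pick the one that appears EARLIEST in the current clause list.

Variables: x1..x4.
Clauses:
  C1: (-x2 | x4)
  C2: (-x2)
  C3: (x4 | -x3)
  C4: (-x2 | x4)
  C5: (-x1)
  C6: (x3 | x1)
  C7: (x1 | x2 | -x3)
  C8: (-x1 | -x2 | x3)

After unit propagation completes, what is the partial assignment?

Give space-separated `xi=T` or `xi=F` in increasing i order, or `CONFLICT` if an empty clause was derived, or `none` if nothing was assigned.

unit clause [-2] forces x2=F; simplify:
  drop 2 from [1, 2, -3] -> [1, -3]
  satisfied 4 clause(s); 4 remain; assigned so far: [2]
unit clause [-1] forces x1=F; simplify:
  drop 1 from [3, 1] -> [3]
  drop 1 from [1, -3] -> [-3]
  satisfied 1 clause(s); 3 remain; assigned so far: [1, 2]
unit clause [3] forces x3=T; simplify:
  drop -3 from [4, -3] -> [4]
  drop -3 from [-3] -> [] (empty!)
  satisfied 1 clause(s); 2 remain; assigned so far: [1, 2, 3]
CONFLICT (empty clause)

Answer: CONFLICT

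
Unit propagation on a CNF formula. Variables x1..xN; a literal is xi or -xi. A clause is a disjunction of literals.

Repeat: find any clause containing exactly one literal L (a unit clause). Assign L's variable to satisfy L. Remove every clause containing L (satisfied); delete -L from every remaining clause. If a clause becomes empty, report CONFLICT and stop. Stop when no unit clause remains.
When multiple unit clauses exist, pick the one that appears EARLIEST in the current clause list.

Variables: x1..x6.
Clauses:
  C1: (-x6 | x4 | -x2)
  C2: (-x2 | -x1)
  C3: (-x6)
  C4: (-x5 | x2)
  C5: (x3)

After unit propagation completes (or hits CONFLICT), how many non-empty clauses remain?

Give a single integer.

unit clause [-6] forces x6=F; simplify:
  satisfied 2 clause(s); 3 remain; assigned so far: [6]
unit clause [3] forces x3=T; simplify:
  satisfied 1 clause(s); 2 remain; assigned so far: [3, 6]

Answer: 2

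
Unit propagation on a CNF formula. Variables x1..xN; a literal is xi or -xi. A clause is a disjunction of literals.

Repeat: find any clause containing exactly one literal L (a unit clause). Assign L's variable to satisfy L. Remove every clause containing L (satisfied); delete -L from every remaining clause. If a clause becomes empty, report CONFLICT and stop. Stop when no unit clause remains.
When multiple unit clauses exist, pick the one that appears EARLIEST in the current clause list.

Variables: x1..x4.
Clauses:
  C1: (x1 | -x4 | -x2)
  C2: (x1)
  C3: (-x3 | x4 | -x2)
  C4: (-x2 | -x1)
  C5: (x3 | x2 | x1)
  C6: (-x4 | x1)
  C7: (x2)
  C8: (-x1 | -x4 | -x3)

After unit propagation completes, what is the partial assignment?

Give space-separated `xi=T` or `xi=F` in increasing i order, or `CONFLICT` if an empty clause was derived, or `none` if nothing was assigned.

Answer: CONFLICT

Derivation:
unit clause [1] forces x1=T; simplify:
  drop -1 from [-2, -1] -> [-2]
  drop -1 from [-1, -4, -3] -> [-4, -3]
  satisfied 4 clause(s); 4 remain; assigned so far: [1]
unit clause [-2] forces x2=F; simplify:
  drop 2 from [2] -> [] (empty!)
  satisfied 2 clause(s); 2 remain; assigned so far: [1, 2]
CONFLICT (empty clause)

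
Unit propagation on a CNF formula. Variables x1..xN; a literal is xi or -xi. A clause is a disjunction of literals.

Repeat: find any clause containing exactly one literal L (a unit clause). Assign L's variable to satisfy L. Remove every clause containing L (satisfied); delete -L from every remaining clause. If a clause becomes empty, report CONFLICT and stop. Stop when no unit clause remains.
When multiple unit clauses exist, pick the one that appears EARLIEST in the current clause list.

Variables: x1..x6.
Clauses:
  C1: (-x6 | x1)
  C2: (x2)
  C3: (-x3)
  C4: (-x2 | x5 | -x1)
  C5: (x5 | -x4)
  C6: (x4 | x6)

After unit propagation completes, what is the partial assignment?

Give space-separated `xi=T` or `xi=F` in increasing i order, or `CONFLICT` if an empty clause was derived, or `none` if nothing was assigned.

Answer: x2=T x3=F

Derivation:
unit clause [2] forces x2=T; simplify:
  drop -2 from [-2, 5, -1] -> [5, -1]
  satisfied 1 clause(s); 5 remain; assigned so far: [2]
unit clause [-3] forces x3=F; simplify:
  satisfied 1 clause(s); 4 remain; assigned so far: [2, 3]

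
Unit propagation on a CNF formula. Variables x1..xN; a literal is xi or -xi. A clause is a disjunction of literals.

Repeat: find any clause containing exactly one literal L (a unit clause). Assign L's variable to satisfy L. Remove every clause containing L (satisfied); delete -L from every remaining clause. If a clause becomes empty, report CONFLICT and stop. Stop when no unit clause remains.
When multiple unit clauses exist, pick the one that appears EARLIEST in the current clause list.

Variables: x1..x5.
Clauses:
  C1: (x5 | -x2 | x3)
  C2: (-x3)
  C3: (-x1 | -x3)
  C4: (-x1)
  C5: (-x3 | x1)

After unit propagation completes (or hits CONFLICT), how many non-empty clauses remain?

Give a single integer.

Answer: 1

Derivation:
unit clause [-3] forces x3=F; simplify:
  drop 3 from [5, -2, 3] -> [5, -2]
  satisfied 3 clause(s); 2 remain; assigned so far: [3]
unit clause [-1] forces x1=F; simplify:
  satisfied 1 clause(s); 1 remain; assigned so far: [1, 3]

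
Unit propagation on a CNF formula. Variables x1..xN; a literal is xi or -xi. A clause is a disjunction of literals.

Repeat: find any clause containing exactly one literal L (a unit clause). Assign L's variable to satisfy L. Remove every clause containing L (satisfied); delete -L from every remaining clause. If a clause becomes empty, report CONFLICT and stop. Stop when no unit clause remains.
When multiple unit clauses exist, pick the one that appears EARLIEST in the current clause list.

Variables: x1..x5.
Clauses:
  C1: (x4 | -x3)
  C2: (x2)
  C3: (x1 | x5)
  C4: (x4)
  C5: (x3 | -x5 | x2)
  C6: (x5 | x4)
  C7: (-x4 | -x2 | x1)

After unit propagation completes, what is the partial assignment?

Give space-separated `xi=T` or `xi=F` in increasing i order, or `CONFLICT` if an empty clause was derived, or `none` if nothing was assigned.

unit clause [2] forces x2=T; simplify:
  drop -2 from [-4, -2, 1] -> [-4, 1]
  satisfied 2 clause(s); 5 remain; assigned so far: [2]
unit clause [4] forces x4=T; simplify:
  drop -4 from [-4, 1] -> [1]
  satisfied 3 clause(s); 2 remain; assigned so far: [2, 4]
unit clause [1] forces x1=T; simplify:
  satisfied 2 clause(s); 0 remain; assigned so far: [1, 2, 4]

Answer: x1=T x2=T x4=T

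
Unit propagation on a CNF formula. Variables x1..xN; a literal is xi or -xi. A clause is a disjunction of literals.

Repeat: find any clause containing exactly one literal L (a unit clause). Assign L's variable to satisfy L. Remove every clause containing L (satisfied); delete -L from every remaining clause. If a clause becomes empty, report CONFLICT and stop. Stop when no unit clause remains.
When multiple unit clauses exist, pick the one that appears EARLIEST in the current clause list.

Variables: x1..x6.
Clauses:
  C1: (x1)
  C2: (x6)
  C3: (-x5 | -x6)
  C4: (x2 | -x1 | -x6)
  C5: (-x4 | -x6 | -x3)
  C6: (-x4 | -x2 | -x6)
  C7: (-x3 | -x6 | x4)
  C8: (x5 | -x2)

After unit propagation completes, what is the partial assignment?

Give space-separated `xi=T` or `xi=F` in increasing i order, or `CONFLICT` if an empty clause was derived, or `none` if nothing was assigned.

unit clause [1] forces x1=T; simplify:
  drop -1 from [2, -1, -6] -> [2, -6]
  satisfied 1 clause(s); 7 remain; assigned so far: [1]
unit clause [6] forces x6=T; simplify:
  drop -6 from [-5, -6] -> [-5]
  drop -6 from [2, -6] -> [2]
  drop -6 from [-4, -6, -3] -> [-4, -3]
  drop -6 from [-4, -2, -6] -> [-4, -2]
  drop -6 from [-3, -6, 4] -> [-3, 4]
  satisfied 1 clause(s); 6 remain; assigned so far: [1, 6]
unit clause [-5] forces x5=F; simplify:
  drop 5 from [5, -2] -> [-2]
  satisfied 1 clause(s); 5 remain; assigned so far: [1, 5, 6]
unit clause [2] forces x2=T; simplify:
  drop -2 from [-4, -2] -> [-4]
  drop -2 from [-2] -> [] (empty!)
  satisfied 1 clause(s); 4 remain; assigned so far: [1, 2, 5, 6]
CONFLICT (empty clause)

Answer: CONFLICT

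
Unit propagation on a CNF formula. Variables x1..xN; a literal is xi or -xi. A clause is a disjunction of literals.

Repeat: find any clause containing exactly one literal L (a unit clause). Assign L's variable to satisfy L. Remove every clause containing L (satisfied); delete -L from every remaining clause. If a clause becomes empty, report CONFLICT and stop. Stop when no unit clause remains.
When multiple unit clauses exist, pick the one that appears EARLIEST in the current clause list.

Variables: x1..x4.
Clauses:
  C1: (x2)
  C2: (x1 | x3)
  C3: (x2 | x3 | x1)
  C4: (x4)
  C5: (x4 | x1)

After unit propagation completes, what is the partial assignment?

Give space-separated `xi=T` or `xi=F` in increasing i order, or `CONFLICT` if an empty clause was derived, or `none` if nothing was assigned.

Answer: x2=T x4=T

Derivation:
unit clause [2] forces x2=T; simplify:
  satisfied 2 clause(s); 3 remain; assigned so far: [2]
unit clause [4] forces x4=T; simplify:
  satisfied 2 clause(s); 1 remain; assigned so far: [2, 4]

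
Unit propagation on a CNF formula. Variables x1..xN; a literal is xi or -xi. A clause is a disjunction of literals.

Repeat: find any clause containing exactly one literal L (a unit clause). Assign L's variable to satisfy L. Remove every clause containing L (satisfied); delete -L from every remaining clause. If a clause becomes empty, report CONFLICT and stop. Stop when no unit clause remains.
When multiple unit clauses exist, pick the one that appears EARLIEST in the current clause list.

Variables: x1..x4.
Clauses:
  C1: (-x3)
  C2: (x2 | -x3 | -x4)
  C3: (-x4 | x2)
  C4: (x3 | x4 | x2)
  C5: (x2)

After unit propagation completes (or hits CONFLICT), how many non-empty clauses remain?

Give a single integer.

unit clause [-3] forces x3=F; simplify:
  drop 3 from [3, 4, 2] -> [4, 2]
  satisfied 2 clause(s); 3 remain; assigned so far: [3]
unit clause [2] forces x2=T; simplify:
  satisfied 3 clause(s); 0 remain; assigned so far: [2, 3]

Answer: 0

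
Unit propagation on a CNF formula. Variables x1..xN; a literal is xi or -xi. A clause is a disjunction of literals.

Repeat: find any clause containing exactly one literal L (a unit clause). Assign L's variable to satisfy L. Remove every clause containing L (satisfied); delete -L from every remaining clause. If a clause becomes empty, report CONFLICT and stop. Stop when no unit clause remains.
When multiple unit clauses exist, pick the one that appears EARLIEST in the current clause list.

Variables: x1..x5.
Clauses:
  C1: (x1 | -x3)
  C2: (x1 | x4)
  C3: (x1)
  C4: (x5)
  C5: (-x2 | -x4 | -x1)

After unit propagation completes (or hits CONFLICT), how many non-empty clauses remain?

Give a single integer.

Answer: 1

Derivation:
unit clause [1] forces x1=T; simplify:
  drop -1 from [-2, -4, -1] -> [-2, -4]
  satisfied 3 clause(s); 2 remain; assigned so far: [1]
unit clause [5] forces x5=T; simplify:
  satisfied 1 clause(s); 1 remain; assigned so far: [1, 5]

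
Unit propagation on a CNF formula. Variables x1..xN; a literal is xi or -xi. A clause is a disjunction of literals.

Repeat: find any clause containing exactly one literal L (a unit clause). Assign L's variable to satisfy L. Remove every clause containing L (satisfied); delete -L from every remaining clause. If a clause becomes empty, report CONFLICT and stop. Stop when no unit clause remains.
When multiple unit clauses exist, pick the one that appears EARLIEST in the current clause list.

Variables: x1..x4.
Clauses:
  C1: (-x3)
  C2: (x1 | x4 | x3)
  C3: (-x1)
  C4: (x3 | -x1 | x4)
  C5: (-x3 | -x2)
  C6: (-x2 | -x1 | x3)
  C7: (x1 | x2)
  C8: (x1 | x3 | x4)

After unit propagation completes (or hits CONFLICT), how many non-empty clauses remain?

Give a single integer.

Answer: 0

Derivation:
unit clause [-3] forces x3=F; simplify:
  drop 3 from [1, 4, 3] -> [1, 4]
  drop 3 from [3, -1, 4] -> [-1, 4]
  drop 3 from [-2, -1, 3] -> [-2, -1]
  drop 3 from [1, 3, 4] -> [1, 4]
  satisfied 2 clause(s); 6 remain; assigned so far: [3]
unit clause [-1] forces x1=F; simplify:
  drop 1 from [1, 4] -> [4]
  drop 1 from [1, 2] -> [2]
  drop 1 from [1, 4] -> [4]
  satisfied 3 clause(s); 3 remain; assigned so far: [1, 3]
unit clause [4] forces x4=T; simplify:
  satisfied 2 clause(s); 1 remain; assigned so far: [1, 3, 4]
unit clause [2] forces x2=T; simplify:
  satisfied 1 clause(s); 0 remain; assigned so far: [1, 2, 3, 4]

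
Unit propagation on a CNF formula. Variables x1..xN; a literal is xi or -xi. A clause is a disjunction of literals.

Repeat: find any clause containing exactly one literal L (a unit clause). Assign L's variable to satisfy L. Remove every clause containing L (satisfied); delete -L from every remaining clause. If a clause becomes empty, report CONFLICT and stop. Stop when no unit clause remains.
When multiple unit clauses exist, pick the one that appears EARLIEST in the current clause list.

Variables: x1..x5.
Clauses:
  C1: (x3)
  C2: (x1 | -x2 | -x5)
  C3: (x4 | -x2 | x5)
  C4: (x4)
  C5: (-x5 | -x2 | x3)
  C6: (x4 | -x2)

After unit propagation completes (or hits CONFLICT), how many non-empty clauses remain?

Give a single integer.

unit clause [3] forces x3=T; simplify:
  satisfied 2 clause(s); 4 remain; assigned so far: [3]
unit clause [4] forces x4=T; simplify:
  satisfied 3 clause(s); 1 remain; assigned so far: [3, 4]

Answer: 1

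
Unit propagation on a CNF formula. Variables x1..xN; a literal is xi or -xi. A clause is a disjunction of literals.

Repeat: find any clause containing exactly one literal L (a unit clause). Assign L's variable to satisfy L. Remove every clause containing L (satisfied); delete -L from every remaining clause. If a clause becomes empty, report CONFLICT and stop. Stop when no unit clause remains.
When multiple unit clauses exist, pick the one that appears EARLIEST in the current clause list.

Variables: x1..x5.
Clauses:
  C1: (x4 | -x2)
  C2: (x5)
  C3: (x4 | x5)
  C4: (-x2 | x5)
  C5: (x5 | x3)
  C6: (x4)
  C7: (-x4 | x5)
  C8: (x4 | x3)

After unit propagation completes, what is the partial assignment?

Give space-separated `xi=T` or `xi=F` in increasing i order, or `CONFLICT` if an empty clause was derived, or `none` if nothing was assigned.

unit clause [5] forces x5=T; simplify:
  satisfied 5 clause(s); 3 remain; assigned so far: [5]
unit clause [4] forces x4=T; simplify:
  satisfied 3 clause(s); 0 remain; assigned so far: [4, 5]

Answer: x4=T x5=T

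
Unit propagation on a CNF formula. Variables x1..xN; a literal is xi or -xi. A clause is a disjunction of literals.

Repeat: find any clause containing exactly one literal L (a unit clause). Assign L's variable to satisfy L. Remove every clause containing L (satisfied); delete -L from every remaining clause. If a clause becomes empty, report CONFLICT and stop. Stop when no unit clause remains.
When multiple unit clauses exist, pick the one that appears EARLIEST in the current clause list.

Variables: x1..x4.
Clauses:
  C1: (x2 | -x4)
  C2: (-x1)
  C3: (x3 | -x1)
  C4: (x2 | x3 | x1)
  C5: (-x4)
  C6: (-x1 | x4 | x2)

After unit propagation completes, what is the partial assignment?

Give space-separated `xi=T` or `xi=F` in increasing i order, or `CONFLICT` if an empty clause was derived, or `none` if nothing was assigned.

Answer: x1=F x4=F

Derivation:
unit clause [-1] forces x1=F; simplify:
  drop 1 from [2, 3, 1] -> [2, 3]
  satisfied 3 clause(s); 3 remain; assigned so far: [1]
unit clause [-4] forces x4=F; simplify:
  satisfied 2 clause(s); 1 remain; assigned so far: [1, 4]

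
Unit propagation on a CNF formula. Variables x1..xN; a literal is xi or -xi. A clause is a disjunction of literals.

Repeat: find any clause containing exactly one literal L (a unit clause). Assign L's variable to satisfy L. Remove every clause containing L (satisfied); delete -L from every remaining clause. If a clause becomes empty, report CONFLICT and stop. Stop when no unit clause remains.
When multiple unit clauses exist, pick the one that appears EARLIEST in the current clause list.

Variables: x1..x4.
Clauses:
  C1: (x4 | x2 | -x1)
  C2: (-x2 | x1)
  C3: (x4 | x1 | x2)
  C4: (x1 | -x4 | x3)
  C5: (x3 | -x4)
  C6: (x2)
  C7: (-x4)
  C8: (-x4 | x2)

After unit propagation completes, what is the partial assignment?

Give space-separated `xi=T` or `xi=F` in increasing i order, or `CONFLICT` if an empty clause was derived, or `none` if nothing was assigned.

unit clause [2] forces x2=T; simplify:
  drop -2 from [-2, 1] -> [1]
  satisfied 4 clause(s); 4 remain; assigned so far: [2]
unit clause [1] forces x1=T; simplify:
  satisfied 2 clause(s); 2 remain; assigned so far: [1, 2]
unit clause [-4] forces x4=F; simplify:
  satisfied 2 clause(s); 0 remain; assigned so far: [1, 2, 4]

Answer: x1=T x2=T x4=F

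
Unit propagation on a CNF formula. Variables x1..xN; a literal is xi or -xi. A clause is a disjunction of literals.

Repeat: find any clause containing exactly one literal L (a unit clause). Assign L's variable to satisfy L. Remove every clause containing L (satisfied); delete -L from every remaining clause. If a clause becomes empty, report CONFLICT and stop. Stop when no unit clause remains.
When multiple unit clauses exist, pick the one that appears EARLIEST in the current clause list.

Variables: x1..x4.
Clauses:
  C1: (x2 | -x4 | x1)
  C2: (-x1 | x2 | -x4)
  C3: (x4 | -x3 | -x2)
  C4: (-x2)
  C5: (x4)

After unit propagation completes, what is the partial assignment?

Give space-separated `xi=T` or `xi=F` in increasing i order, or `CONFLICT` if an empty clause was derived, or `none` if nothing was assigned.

unit clause [-2] forces x2=F; simplify:
  drop 2 from [2, -4, 1] -> [-4, 1]
  drop 2 from [-1, 2, -4] -> [-1, -4]
  satisfied 2 clause(s); 3 remain; assigned so far: [2]
unit clause [4] forces x4=T; simplify:
  drop -4 from [-4, 1] -> [1]
  drop -4 from [-1, -4] -> [-1]
  satisfied 1 clause(s); 2 remain; assigned so far: [2, 4]
unit clause [1] forces x1=T; simplify:
  drop -1 from [-1] -> [] (empty!)
  satisfied 1 clause(s); 1 remain; assigned so far: [1, 2, 4]
CONFLICT (empty clause)

Answer: CONFLICT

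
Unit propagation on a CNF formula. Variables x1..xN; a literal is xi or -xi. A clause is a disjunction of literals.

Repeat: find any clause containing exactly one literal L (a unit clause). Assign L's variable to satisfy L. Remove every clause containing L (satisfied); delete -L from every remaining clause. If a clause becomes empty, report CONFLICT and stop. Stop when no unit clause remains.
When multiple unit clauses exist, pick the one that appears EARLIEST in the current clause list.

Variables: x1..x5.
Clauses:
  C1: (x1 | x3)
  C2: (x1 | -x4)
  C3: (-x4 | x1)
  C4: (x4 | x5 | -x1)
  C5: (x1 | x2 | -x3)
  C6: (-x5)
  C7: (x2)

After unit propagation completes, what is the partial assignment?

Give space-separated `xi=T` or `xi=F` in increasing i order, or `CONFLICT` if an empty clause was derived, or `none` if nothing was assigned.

Answer: x2=T x5=F

Derivation:
unit clause [-5] forces x5=F; simplify:
  drop 5 from [4, 5, -1] -> [4, -1]
  satisfied 1 clause(s); 6 remain; assigned so far: [5]
unit clause [2] forces x2=T; simplify:
  satisfied 2 clause(s); 4 remain; assigned so far: [2, 5]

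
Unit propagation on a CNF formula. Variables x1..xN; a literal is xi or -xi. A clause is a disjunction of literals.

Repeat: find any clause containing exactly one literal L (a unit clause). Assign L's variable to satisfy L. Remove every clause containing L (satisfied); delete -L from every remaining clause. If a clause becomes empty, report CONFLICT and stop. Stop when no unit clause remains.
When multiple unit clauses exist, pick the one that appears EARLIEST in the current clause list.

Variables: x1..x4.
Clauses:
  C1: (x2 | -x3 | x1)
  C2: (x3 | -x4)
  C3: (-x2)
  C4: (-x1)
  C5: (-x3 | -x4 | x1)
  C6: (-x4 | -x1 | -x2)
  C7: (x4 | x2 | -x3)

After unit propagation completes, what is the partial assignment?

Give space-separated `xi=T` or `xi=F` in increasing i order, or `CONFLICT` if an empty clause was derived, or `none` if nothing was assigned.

Answer: x1=F x2=F x3=F x4=F

Derivation:
unit clause [-2] forces x2=F; simplify:
  drop 2 from [2, -3, 1] -> [-3, 1]
  drop 2 from [4, 2, -3] -> [4, -3]
  satisfied 2 clause(s); 5 remain; assigned so far: [2]
unit clause [-1] forces x1=F; simplify:
  drop 1 from [-3, 1] -> [-3]
  drop 1 from [-3, -4, 1] -> [-3, -4]
  satisfied 1 clause(s); 4 remain; assigned so far: [1, 2]
unit clause [-3] forces x3=F; simplify:
  drop 3 from [3, -4] -> [-4]
  satisfied 3 clause(s); 1 remain; assigned so far: [1, 2, 3]
unit clause [-4] forces x4=F; simplify:
  satisfied 1 clause(s); 0 remain; assigned so far: [1, 2, 3, 4]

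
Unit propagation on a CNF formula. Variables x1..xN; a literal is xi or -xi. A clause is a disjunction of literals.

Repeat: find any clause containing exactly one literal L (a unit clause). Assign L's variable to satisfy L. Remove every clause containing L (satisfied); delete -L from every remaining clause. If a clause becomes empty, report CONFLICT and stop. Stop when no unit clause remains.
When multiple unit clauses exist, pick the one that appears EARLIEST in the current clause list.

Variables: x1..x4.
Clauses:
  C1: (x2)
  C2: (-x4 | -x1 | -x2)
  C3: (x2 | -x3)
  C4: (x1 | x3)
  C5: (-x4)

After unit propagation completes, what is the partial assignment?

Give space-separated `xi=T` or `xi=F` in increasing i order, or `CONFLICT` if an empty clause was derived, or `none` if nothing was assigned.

unit clause [2] forces x2=T; simplify:
  drop -2 from [-4, -1, -2] -> [-4, -1]
  satisfied 2 clause(s); 3 remain; assigned so far: [2]
unit clause [-4] forces x4=F; simplify:
  satisfied 2 clause(s); 1 remain; assigned so far: [2, 4]

Answer: x2=T x4=F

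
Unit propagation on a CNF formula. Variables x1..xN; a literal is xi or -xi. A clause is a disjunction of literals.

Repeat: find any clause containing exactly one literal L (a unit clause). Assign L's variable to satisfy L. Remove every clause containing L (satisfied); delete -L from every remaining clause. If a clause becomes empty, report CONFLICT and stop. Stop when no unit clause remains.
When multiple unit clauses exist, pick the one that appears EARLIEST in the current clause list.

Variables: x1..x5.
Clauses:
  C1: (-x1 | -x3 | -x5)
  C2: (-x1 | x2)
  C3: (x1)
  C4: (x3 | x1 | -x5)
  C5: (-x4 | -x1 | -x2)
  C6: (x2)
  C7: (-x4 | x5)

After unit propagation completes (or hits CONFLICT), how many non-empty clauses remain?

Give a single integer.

Answer: 1

Derivation:
unit clause [1] forces x1=T; simplify:
  drop -1 from [-1, -3, -5] -> [-3, -5]
  drop -1 from [-1, 2] -> [2]
  drop -1 from [-4, -1, -2] -> [-4, -2]
  satisfied 2 clause(s); 5 remain; assigned so far: [1]
unit clause [2] forces x2=T; simplify:
  drop -2 from [-4, -2] -> [-4]
  satisfied 2 clause(s); 3 remain; assigned so far: [1, 2]
unit clause [-4] forces x4=F; simplify:
  satisfied 2 clause(s); 1 remain; assigned so far: [1, 2, 4]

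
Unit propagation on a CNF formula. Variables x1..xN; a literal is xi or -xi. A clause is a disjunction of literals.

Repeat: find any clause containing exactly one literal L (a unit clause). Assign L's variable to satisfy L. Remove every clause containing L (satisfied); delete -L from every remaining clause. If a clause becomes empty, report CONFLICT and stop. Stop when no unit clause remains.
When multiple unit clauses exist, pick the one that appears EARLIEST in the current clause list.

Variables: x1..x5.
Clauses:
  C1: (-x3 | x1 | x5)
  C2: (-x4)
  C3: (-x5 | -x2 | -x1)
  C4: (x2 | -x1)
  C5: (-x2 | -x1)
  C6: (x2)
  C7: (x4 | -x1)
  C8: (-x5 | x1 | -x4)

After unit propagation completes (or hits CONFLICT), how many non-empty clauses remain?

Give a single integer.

unit clause [-4] forces x4=F; simplify:
  drop 4 from [4, -1] -> [-1]
  satisfied 2 clause(s); 6 remain; assigned so far: [4]
unit clause [2] forces x2=T; simplify:
  drop -2 from [-5, -2, -1] -> [-5, -1]
  drop -2 from [-2, -1] -> [-1]
  satisfied 2 clause(s); 4 remain; assigned so far: [2, 4]
unit clause [-1] forces x1=F; simplify:
  drop 1 from [-3, 1, 5] -> [-3, 5]
  satisfied 3 clause(s); 1 remain; assigned so far: [1, 2, 4]

Answer: 1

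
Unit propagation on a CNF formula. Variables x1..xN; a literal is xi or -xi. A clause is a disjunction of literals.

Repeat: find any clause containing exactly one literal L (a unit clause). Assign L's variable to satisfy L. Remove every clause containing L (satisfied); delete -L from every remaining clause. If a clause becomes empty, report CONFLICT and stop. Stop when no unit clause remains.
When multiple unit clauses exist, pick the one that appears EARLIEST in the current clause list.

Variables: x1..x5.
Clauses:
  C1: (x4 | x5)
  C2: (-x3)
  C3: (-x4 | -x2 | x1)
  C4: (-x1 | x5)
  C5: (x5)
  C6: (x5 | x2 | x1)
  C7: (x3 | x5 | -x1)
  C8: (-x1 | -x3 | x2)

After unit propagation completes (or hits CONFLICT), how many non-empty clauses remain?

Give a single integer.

Answer: 1

Derivation:
unit clause [-3] forces x3=F; simplify:
  drop 3 from [3, 5, -1] -> [5, -1]
  satisfied 2 clause(s); 6 remain; assigned so far: [3]
unit clause [5] forces x5=T; simplify:
  satisfied 5 clause(s); 1 remain; assigned so far: [3, 5]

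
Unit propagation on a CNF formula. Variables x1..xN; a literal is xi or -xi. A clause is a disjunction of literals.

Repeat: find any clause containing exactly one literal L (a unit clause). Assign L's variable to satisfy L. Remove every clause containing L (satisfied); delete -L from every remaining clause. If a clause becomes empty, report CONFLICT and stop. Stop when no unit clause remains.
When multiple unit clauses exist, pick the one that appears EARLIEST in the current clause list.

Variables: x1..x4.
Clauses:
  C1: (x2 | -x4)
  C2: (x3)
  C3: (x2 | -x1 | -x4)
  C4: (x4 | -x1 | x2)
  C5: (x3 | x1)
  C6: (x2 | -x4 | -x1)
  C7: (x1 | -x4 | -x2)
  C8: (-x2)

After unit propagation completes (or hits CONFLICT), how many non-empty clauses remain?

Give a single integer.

unit clause [3] forces x3=T; simplify:
  satisfied 2 clause(s); 6 remain; assigned so far: [3]
unit clause [-2] forces x2=F; simplify:
  drop 2 from [2, -4] -> [-4]
  drop 2 from [2, -1, -4] -> [-1, -4]
  drop 2 from [4, -1, 2] -> [4, -1]
  drop 2 from [2, -4, -1] -> [-4, -1]
  satisfied 2 clause(s); 4 remain; assigned so far: [2, 3]
unit clause [-4] forces x4=F; simplify:
  drop 4 from [4, -1] -> [-1]
  satisfied 3 clause(s); 1 remain; assigned so far: [2, 3, 4]
unit clause [-1] forces x1=F; simplify:
  satisfied 1 clause(s); 0 remain; assigned so far: [1, 2, 3, 4]

Answer: 0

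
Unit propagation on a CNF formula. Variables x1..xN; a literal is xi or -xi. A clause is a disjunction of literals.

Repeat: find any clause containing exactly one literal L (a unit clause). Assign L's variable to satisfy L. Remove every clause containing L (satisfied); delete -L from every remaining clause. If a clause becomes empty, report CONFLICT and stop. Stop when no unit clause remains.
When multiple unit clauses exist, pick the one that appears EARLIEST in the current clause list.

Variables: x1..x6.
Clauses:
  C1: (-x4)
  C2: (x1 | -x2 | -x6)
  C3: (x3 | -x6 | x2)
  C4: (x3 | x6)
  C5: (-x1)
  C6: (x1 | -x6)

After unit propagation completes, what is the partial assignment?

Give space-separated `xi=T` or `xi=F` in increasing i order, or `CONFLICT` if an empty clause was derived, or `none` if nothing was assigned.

Answer: x1=F x3=T x4=F x6=F

Derivation:
unit clause [-4] forces x4=F; simplify:
  satisfied 1 clause(s); 5 remain; assigned so far: [4]
unit clause [-1] forces x1=F; simplify:
  drop 1 from [1, -2, -6] -> [-2, -6]
  drop 1 from [1, -6] -> [-6]
  satisfied 1 clause(s); 4 remain; assigned so far: [1, 4]
unit clause [-6] forces x6=F; simplify:
  drop 6 from [3, 6] -> [3]
  satisfied 3 clause(s); 1 remain; assigned so far: [1, 4, 6]
unit clause [3] forces x3=T; simplify:
  satisfied 1 clause(s); 0 remain; assigned so far: [1, 3, 4, 6]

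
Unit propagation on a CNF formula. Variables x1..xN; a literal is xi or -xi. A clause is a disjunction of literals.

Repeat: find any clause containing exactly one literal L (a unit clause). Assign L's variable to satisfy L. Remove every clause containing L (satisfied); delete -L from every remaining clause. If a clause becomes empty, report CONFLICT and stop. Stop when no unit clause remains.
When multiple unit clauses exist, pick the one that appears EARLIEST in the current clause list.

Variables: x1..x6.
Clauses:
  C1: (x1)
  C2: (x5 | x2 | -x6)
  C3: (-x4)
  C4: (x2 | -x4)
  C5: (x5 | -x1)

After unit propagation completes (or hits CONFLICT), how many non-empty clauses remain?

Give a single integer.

unit clause [1] forces x1=T; simplify:
  drop -1 from [5, -1] -> [5]
  satisfied 1 clause(s); 4 remain; assigned so far: [1]
unit clause [-4] forces x4=F; simplify:
  satisfied 2 clause(s); 2 remain; assigned so far: [1, 4]
unit clause [5] forces x5=T; simplify:
  satisfied 2 clause(s); 0 remain; assigned so far: [1, 4, 5]

Answer: 0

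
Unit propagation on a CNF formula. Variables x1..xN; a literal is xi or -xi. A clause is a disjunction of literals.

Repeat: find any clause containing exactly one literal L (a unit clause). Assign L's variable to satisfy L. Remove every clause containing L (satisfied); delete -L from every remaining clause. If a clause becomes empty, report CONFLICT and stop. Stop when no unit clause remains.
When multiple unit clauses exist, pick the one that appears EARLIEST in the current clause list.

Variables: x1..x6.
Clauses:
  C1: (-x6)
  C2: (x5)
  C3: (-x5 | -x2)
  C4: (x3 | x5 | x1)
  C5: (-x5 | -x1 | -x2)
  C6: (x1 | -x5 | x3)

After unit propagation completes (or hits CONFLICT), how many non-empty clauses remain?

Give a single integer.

Answer: 1

Derivation:
unit clause [-6] forces x6=F; simplify:
  satisfied 1 clause(s); 5 remain; assigned so far: [6]
unit clause [5] forces x5=T; simplify:
  drop -5 from [-5, -2] -> [-2]
  drop -5 from [-5, -1, -2] -> [-1, -2]
  drop -5 from [1, -5, 3] -> [1, 3]
  satisfied 2 clause(s); 3 remain; assigned so far: [5, 6]
unit clause [-2] forces x2=F; simplify:
  satisfied 2 clause(s); 1 remain; assigned so far: [2, 5, 6]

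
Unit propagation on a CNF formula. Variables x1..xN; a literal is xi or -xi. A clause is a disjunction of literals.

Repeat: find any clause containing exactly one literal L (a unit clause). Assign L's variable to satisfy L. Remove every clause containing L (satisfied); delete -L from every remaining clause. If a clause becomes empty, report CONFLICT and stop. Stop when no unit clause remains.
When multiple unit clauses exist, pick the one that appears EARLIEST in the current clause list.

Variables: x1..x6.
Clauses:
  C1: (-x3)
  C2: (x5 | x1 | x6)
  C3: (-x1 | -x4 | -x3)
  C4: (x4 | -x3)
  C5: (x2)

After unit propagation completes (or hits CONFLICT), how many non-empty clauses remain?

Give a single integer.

Answer: 1

Derivation:
unit clause [-3] forces x3=F; simplify:
  satisfied 3 clause(s); 2 remain; assigned so far: [3]
unit clause [2] forces x2=T; simplify:
  satisfied 1 clause(s); 1 remain; assigned so far: [2, 3]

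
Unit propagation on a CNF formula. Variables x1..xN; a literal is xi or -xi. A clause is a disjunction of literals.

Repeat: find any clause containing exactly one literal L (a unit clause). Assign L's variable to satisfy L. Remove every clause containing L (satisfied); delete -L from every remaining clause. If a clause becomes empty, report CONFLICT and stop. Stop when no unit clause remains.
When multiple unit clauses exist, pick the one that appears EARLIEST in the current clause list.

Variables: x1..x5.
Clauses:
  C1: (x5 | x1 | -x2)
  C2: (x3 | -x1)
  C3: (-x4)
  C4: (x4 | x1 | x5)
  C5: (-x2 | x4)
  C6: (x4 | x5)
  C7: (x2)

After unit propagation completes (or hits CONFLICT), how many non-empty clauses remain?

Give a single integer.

unit clause [-4] forces x4=F; simplify:
  drop 4 from [4, 1, 5] -> [1, 5]
  drop 4 from [-2, 4] -> [-2]
  drop 4 from [4, 5] -> [5]
  satisfied 1 clause(s); 6 remain; assigned so far: [4]
unit clause [-2] forces x2=F; simplify:
  drop 2 from [2] -> [] (empty!)
  satisfied 2 clause(s); 4 remain; assigned so far: [2, 4]
CONFLICT (empty clause)

Answer: 3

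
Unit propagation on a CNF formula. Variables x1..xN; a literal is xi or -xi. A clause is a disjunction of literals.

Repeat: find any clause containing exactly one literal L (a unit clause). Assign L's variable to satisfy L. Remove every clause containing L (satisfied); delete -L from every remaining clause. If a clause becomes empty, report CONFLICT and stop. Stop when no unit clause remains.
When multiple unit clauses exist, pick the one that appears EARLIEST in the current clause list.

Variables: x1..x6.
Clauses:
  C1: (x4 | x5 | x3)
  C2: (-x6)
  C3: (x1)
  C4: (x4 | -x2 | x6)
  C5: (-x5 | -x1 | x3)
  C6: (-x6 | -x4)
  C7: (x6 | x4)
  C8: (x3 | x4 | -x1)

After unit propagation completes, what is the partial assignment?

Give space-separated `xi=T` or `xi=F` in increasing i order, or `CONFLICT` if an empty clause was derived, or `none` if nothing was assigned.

unit clause [-6] forces x6=F; simplify:
  drop 6 from [4, -2, 6] -> [4, -2]
  drop 6 from [6, 4] -> [4]
  satisfied 2 clause(s); 6 remain; assigned so far: [6]
unit clause [1] forces x1=T; simplify:
  drop -1 from [-5, -1, 3] -> [-5, 3]
  drop -1 from [3, 4, -1] -> [3, 4]
  satisfied 1 clause(s); 5 remain; assigned so far: [1, 6]
unit clause [4] forces x4=T; simplify:
  satisfied 4 clause(s); 1 remain; assigned so far: [1, 4, 6]

Answer: x1=T x4=T x6=F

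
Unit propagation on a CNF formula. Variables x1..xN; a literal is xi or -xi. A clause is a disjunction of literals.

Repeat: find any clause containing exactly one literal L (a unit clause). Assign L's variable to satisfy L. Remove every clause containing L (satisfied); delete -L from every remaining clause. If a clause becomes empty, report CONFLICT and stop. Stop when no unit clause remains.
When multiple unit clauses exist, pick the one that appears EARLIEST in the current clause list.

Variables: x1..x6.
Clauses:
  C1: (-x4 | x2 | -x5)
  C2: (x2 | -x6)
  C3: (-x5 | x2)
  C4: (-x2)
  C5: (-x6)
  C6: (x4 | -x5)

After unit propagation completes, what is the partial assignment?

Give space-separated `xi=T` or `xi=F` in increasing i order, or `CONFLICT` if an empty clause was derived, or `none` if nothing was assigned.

Answer: x2=F x5=F x6=F

Derivation:
unit clause [-2] forces x2=F; simplify:
  drop 2 from [-4, 2, -5] -> [-4, -5]
  drop 2 from [2, -6] -> [-6]
  drop 2 from [-5, 2] -> [-5]
  satisfied 1 clause(s); 5 remain; assigned so far: [2]
unit clause [-6] forces x6=F; simplify:
  satisfied 2 clause(s); 3 remain; assigned so far: [2, 6]
unit clause [-5] forces x5=F; simplify:
  satisfied 3 clause(s); 0 remain; assigned so far: [2, 5, 6]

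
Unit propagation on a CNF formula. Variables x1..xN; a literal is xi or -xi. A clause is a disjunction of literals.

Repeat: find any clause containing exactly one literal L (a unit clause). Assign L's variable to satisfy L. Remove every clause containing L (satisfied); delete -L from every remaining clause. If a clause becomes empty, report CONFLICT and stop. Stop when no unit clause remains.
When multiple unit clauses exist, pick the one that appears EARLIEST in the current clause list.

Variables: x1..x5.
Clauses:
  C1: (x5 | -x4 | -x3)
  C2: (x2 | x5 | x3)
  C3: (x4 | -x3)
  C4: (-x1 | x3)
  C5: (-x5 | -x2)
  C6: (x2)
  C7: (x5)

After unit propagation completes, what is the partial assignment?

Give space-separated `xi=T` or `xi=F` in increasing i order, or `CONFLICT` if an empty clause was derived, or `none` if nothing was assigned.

unit clause [2] forces x2=T; simplify:
  drop -2 from [-5, -2] -> [-5]
  satisfied 2 clause(s); 5 remain; assigned so far: [2]
unit clause [-5] forces x5=F; simplify:
  drop 5 from [5, -4, -3] -> [-4, -3]
  drop 5 from [5] -> [] (empty!)
  satisfied 1 clause(s); 4 remain; assigned so far: [2, 5]
CONFLICT (empty clause)

Answer: CONFLICT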